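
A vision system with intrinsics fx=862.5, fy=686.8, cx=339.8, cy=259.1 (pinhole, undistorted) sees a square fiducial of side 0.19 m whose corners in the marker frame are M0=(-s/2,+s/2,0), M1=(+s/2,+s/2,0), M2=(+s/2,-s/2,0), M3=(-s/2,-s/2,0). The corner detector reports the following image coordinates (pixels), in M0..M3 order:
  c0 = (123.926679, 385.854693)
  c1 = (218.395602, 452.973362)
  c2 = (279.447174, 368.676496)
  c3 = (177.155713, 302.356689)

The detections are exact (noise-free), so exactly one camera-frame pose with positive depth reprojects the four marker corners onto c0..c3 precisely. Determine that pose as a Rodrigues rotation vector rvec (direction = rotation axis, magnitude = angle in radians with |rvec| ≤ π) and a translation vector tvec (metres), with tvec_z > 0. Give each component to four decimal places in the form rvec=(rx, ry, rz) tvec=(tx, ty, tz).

Intrinsics K: fx=862.5, fy=686.8, cx=339.8, cy=259.1
Marker side s = 0.19 m; corners in marker frame (Z=0):
  M0 = (-0.0950, +0.0950, 0)
  M1 = (+0.0950, +0.0950, 0)
  M2 = (+0.0950, -0.0950, 0)
  M3 = (-0.0950, -0.0950, 0)
Detected image corners:
  c0 = (123.926679, 385.854693) px
  c1 = (218.395602, 452.973362) px
  c2 = (279.447174, 368.676496) px
  c3 = (177.155713, 302.356689) px
Planar DLT: solve 8×8 A·h = b for H (H[2,2]=1):
  H  [+464.95302 -247.02642 +197.78432]
  H  [+252.33580 +542.05355 +377.69666]
  H  [-0.26193 +0.26636 +1.00000]
B = K⁻¹H; ‖b₁‖=0.835755, ‖b₂‖=0.835755; λ = 2/(‖b₁‖+‖b₂‖) = 1.196523, sign → tz>0 ⇒ λ=+1.196523
r₁ = λ·B[:,0] = (+0.76849,+0.55785,-0.31341); r₂ = λ·B[:,1] = (-0.46825,+0.82412,+0.31870)
r₃ = r₁×r₂ = (+0.43607,-0.09816,+0.89454); SVD([r₁ r₂ r₃]) → R = UVᵀ:
  R  [+0.76849 -0.46825 +0.43607]
  R  [+0.55785 +0.82412 -0.09816]
  R  [-0.31341 +0.31870 +0.89454]
t = (-0.19701, +0.20662, +1.19652) m
tr R = 2.487149; θ = arccos((tr R − 1)/2) = 0.732396 rad = 41.963°
axis k = ((R−Rᵀ)₃₂, (R−Rᵀ)₁₃, (R−Rᵀ)₂₁) / (2 sinθ) = (+0.311721, +0.560444, +0.767289)
rvec = θ·k = (+0.228303, +0.410467, +0.561959)

rvec=(0.2283, 0.4105, 0.5620) tvec=(-0.1970, 0.2066, 1.1965)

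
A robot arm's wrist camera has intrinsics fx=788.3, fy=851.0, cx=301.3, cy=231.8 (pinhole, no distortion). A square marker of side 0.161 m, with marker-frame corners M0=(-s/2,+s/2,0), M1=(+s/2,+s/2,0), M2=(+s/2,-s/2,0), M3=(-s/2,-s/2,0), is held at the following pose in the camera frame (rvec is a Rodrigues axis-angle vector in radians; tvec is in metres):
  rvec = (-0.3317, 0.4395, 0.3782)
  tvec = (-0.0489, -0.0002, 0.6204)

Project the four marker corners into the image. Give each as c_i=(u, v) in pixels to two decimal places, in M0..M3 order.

Intrinsics K: fx=788.3, fy=851.0, cx=301.3, cy=231.8
Marker side s = 0.161 m; corners in marker frame (Z=0):
  M0 = (-0.0805, +0.0805, 0)
  M1 = (+0.0805, +0.0805, 0)
  M2 = (+0.0805, -0.0805, 0)
  M3 = (-0.0805, -0.0805, 0)
rvec = (-0.3317, 0.4395, 0.3782), |rvec| = θ = 0.66800 rad = 38.273°
Rodrigues: sinθ=0.61941, 1−cosθ=0.21494; R = I + sinθ·[k]× + (1−cosθ)·[k]×²:
    [+0.83806 -0.42091 +0.34711]
    [+0.28047 +0.87811 +0.38764]
    [-0.46796 -0.22751 +0.85396]
t = (-0.0489, -0.0002, 0.6204) m
M0: Pc = R·M0+t = (-0.15025, +0.04791, +0.63976); u = 788.3·(-0.15025)/0.63976 + 301.3 = 116.1668, v = 851.0·(+0.04791)/0.63976 + 231.8 = 295.5288
M1: Pc = R·M1+t = (-0.01532, +0.09307, +0.56441); u = 788.3·(-0.01532)/0.56441 + 301.3 = 279.9034, v = 851.0·(+0.09307)/0.56441 + 231.8 = 372.1204
M2: Pc = R·M2+t = (+0.05245, -0.04831, +0.60104); u = 788.3·(+0.05245)/0.60104 + 301.3 = 370.0877, v = 851.0·(-0.04831)/0.60104 + 231.8 = 163.4002
M3: Pc = R·M3+t = (-0.08248, -0.09347, +0.67639); u = 788.3·(-0.08248)/0.67639 + 301.3 = 205.1726, v = 851.0·(-0.09347)/0.67639 + 231.8 = 114.2055

c0=(116.17, 295.53) c1=(279.90, 372.12) c2=(370.09, 163.40) c3=(205.17, 114.21)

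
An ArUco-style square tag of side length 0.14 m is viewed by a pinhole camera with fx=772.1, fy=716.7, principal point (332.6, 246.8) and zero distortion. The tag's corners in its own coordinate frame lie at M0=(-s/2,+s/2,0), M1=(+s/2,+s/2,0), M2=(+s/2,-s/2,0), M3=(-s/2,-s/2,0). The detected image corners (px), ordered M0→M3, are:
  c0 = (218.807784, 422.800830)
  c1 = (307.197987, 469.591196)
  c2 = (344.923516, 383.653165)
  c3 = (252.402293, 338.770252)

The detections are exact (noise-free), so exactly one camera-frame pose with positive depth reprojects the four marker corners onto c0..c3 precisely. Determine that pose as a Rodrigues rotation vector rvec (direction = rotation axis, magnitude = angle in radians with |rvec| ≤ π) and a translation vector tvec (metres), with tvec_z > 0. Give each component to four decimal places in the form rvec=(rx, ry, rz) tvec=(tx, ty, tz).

Intrinsics K: fx=772.1, fy=716.7, cx=332.6, cy=246.8
Marker side s = 0.14 m; corners in marker frame (Z=0):
  M0 = (-0.0700, +0.0700, 0)
  M1 = (+0.0700, +0.0700, 0)
  M2 = (+0.0700, -0.0700, 0)
  M3 = (-0.0700, -0.0700, 0)
Detected image corners:
  c0 = (218.807784, 422.800830) px
  c1 = (307.197987, 469.591196) px
  c2 = (344.923516, 383.653165) px
  c3 = (252.402293, 338.770252) px
Planar DLT: solve 8×8 A·h = b for H (H[2,2]=1):
  H  [+568.01346 -193.51867 +279.68428]
  H  [+215.56117 +694.45715 +403.90412]
  H  [-0.27730 +0.21689 +1.00000]
B = K⁻¹H; ‖b₁‖=0.982424, ‖b₂‖=0.982424; λ = 2/(‖b₁‖+‖b₂‖) = 1.017890, sign → tz>0 ⇒ λ=+1.017890
r₁ = λ·B[:,0] = (+0.87042,+0.40335,-0.28226); r₂ = λ·B[:,1] = (-0.35022,+0.91028,+0.22077)
r₃ = r₁×r₂ = (+0.34598,-0.09331,+0.93359); SVD([r₁ r₂ r₃]) → R = UVᵀ:
  R  [+0.87042 -0.35022 +0.34598]
  R  [+0.40335 +0.91028 -0.09331]
  R  [-0.28226 +0.22077 +0.93359]
t = (-0.06976, +0.22313, +1.01789) m
tr R = 2.714292; θ = arccos((tr R − 1)/2) = 0.541093 rad = 31.002°
axis k = ((R−Rᵀ)₃₂, (R−Rᵀ)₁₃, (R−Rᵀ)₂₁) / (2 sinθ) = (+0.304885, +0.609856, +0.731519)
rvec = θ·k = (+0.164971, +0.329989, +0.395820)

rvec=(0.1650, 0.3300, 0.3958) tvec=(-0.0698, 0.2231, 1.0179)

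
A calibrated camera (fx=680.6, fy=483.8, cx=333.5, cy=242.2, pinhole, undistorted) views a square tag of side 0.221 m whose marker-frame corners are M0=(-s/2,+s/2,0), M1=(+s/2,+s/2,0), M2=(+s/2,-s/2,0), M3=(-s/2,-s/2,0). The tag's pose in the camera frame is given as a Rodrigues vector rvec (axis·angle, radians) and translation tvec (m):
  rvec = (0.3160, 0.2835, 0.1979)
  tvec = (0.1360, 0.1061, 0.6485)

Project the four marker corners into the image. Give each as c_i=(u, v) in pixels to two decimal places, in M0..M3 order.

Intrinsics K: fx=680.6, fy=483.8, cx=333.5, cy=242.2
Marker side s = 0.221 m; corners in marker frame (Z=0):
  M0 = (-0.1105, +0.1105, 0)
  M1 = (+0.1105, +0.1105, 0)
  M2 = (+0.1105, -0.1105, 0)
  M3 = (-0.1105, -0.1105, 0)
rvec = (0.3160, 0.2835, 0.1979), |rvec| = θ = 0.46839 rad = 26.837°
Rodrigues: sinθ=0.45145, 1−cosθ=0.10771; R = I + sinθ·[k]× + (1−cosθ)·[k]×²:
    [+0.94132 -0.14676 +0.30395]
    [+0.23472 +0.93175 -0.27703]
    [-0.24255 +0.33211 +0.91152]
t = (0.1360, 0.1061, 0.6485) m
M0: Pc = R·M0+t = (+0.01577, +0.18312, +0.71200); u = 680.6·(+0.01577)/0.71200 + 333.5 = 348.5719, v = 483.8·(+0.18312)/0.71200 + 242.2 = 366.6301
M1: Pc = R·M1+t = (+0.22380, +0.23500, +0.65840); u = 680.6·(+0.22380)/0.65840 + 333.5 = 564.8452, v = 483.8·(+0.23500)/0.65840 + 242.2 = 414.8781
M2: Pc = R·M2+t = (+0.25623, +0.02908, +0.58500); u = 680.6·(+0.25623)/0.58500 + 333.5 = 631.6060, v = 483.8·(+0.02908)/0.58500 + 242.2 = 266.2480
M3: Pc = R·M3+t = (+0.04820, -0.02280, +0.63860); u = 680.6·(+0.04820)/0.63860 + 333.5 = 384.8718, v = 483.8·(-0.02280)/0.63860 + 242.2 = 224.9304

c0=(348.57, 366.63) c1=(564.85, 414.88) c2=(631.61, 266.25) c3=(384.87, 224.93)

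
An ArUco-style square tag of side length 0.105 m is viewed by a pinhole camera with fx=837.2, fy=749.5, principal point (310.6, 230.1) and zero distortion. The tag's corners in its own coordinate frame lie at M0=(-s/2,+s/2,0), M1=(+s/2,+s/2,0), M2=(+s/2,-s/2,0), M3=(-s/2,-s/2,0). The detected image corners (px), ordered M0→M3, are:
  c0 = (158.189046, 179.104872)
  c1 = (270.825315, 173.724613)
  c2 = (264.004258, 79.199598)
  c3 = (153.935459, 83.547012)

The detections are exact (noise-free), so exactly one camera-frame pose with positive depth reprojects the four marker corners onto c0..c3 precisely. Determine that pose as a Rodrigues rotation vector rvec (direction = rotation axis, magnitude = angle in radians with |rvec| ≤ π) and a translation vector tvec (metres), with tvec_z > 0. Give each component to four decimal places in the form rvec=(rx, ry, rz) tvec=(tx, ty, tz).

rvec=(-0.1812, -0.0675, -0.0653) tvec=(-0.0934, -0.1077, 0.7929)

Intrinsics K: fx=837.2, fy=749.5, cx=310.6, cy=230.1
Marker side s = 0.105 m; corners in marker frame (Z=0):
  M0 = (-0.0525, +0.0525, 0)
  M1 = (+0.0525, +0.0525, 0)
  M2 = (+0.0525, -0.0525, 0)
  M3 = (-0.0525, -0.0525, 0)
Detected image corners:
  c0 = (158.189046, 179.104872) px
  c1 = (270.825315, 173.724613) px
  c2 = (264.004258, 79.199598) px
  c3 = (153.935459, 83.547012) px
Planar DLT: solve 8×8 A·h = b for H (H[2,2]=1):
  H  [+1079.84193 +5.33047 +211.97493]
  H  [-34.40274 +876.23887 +128.32301]
  H  [+0.09203 -0.22417 +1.00000]
B = K⁻¹H; ‖b₁‖=1.261233, ‖b₂‖=1.261233; λ = 2/(‖b₁‖+‖b₂‖) = 0.792875, sign → tz>0 ⇒ λ=+0.792875
r₁ = λ·B[:,0] = (+0.99560,-0.05879,+0.07297); r₂ = λ·B[:,1] = (+0.07099,+0.98151,-0.17774)
r₃ = r₁×r₂ = (-0.06117,+0.18213,+0.98137); SVD([r₁ r₂ r₃]) → R = UVᵀ:
  R  [+0.99560 +0.07099 -0.06117]
  R  [-0.05879 +0.98151 +0.18213]
  R  [+0.07297 -0.17774 +0.98137]
t = (-0.09340, -0.10767, +0.79287) m
tr R = 2.958483; θ = arccos((tr R − 1)/2) = 0.204110 rad = 11.695°
axis k = ((R−Rᵀ)₃₂, (R−Rᵀ)₁₃, (R−Rᵀ)₂₁) / (2 sinθ) = (-0.887713, -0.330869, -0.320142)
rvec = θ·k = (-0.181191, -0.067534, -0.065344)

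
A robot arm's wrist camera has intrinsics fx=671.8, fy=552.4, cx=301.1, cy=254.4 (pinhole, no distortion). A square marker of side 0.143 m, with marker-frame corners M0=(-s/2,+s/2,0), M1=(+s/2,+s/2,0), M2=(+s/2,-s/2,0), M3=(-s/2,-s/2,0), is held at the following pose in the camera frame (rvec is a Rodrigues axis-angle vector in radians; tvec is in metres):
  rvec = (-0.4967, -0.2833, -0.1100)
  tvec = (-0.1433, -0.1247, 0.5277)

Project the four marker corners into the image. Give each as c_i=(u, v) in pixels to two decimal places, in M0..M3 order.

c0=(18.80, 184.91) c1=(219.52, 185.14) c2=(200.16, 74.05) c3=(22.09, 65.19)

Intrinsics K: fx=671.8, fy=552.4, cx=301.1, cy=254.4
Marker side s = 0.143 m; corners in marker frame (Z=0):
  M0 = (-0.0715, +0.0715, 0)
  M1 = (+0.0715, +0.0715, 0)
  M2 = (+0.0715, -0.0715, 0)
  M3 = (-0.0715, -0.0715, 0)
rvec = (-0.4967, -0.2833, -0.1100), |rvec| = θ = 0.58230 rad = 33.363°
Rodrigues: sinθ=0.54994, 1−cosθ=0.16480; R = I + sinθ·[k]× + (1−cosθ)·[k]×²:
    [+0.95511 +0.17228 -0.24100]
    [-0.03550 +0.87421 +0.48425]
    [+0.29411 -0.45396 +0.84108]
t = (-0.1433, -0.1247, 0.5277) m
M0: Pc = R·M0+t = (-0.19927, -0.05966, +0.47421); u = 671.8·(-0.19927)/0.47421 + 301.1 = 18.7981, v = 552.4·(-0.05966)/0.47421 + 254.4 = 184.9081
M1: Pc = R·M1+t = (-0.06269, -0.06473, +0.51627); u = 671.8·(-0.06269)/0.51627 + 301.1 = 219.5224, v = 552.4·(-0.06473)/0.51627 + 254.4 = 185.1381
M2: Pc = R·M2+t = (-0.08733, -0.18974, +0.58119); u = 671.8·(-0.08733)/0.58119 + 301.1 = 200.1571, v = 552.4·(-0.18974)/0.58119 + 254.4 = 74.0543
M3: Pc = R·M3+t = (-0.22391, -0.18467, +0.53913); u = 671.8·(-0.22391)/0.53913 + 301.1 = 22.0911, v = 552.4·(-0.18467)/0.53913 + 254.4 = 65.1862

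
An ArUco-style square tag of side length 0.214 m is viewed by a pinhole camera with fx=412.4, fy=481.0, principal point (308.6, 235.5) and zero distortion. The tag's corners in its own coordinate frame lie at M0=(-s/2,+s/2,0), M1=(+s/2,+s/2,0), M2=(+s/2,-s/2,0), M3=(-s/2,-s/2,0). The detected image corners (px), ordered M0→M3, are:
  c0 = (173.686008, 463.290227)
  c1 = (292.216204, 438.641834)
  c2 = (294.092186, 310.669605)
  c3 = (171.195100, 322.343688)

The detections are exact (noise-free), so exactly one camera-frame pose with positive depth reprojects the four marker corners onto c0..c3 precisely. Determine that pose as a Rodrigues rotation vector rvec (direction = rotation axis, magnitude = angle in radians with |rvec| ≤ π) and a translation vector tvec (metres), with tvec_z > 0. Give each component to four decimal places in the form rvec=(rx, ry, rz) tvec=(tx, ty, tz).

rvec=(0.1257, -0.3552, -0.0011) tvec=(-0.1292, 0.2268, 0.7324)

Intrinsics K: fx=412.4, fy=481.0, cx=308.6, cy=235.5
Marker side s = 0.214 m; corners in marker frame (Z=0):
  M0 = (-0.1070, +0.1070, 0)
  M1 = (+0.1070, +0.1070, 0)
  M2 = (+0.1070, -0.1070, 0)
  M3 = (-0.1070, -0.1070, 0)
Detected image corners:
  c0 = (173.686008, 463.290227) px
  c1 = (292.216204, 438.641834) px
  c2 = (294.092186, 310.669605) px
  c3 = (171.195100, 322.343688) px
Planar DLT: solve 8×8 A·h = b for H (H[2,2]=1):
  H  [+674.14479 +39.99215 +235.85853]
  H  [+96.31558 +691.18464 +384.48357]
  H  [+0.47357 +0.16784 +1.00000]
B = K⁻¹H; ‖b₁‖=1.365456, ‖b₂‖=1.365456; λ = 2/(‖b₁‖+‖b₂‖) = 0.732356, sign → tz>0 ⇒ λ=+0.732356
r₁ = λ·B[:,0] = (+0.93765,-0.02316,+0.34682); r₂ = λ·B[:,1] = (-0.02096,+0.99220,+0.12292)
r₃ = r₁×r₂ = (-0.34696,-0.12252,+0.92984); SVD([r₁ r₂ r₃]) → R = UVᵀ:
  R  [+0.93765 -0.02096 -0.34696]
  R  [-0.02316 +0.99220 -0.12252]
  R  [+0.34682 +0.12292 +0.92984]
t = (-0.12918, +0.22684, +0.73236) m
tr R = 2.859683; θ = arccos((tr R − 1)/2) = 0.376814 rad = 21.590°
axis k = ((R−Rᵀ)₃₂, (R−Rᵀ)₁₃, (R−Rᵀ)₂₁) / (2 sinθ) = (+0.333515, -0.942740, -0.002987)
rvec = θ·k = (+0.125673, -0.355238, -0.001125)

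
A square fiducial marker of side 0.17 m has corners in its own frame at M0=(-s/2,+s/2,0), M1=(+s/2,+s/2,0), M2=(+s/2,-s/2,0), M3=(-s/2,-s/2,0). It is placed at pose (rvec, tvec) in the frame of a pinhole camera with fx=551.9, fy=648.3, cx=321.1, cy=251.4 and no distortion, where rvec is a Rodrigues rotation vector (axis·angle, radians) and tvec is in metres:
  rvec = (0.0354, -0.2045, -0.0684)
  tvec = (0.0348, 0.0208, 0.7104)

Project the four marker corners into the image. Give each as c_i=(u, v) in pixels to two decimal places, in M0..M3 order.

c0=(287.23, 355.25) c1=(414.17, 339.61) c2=(406.76, 188.70) c3=(278.13, 197.00)

Intrinsics K: fx=551.9, fy=648.3, cx=321.1, cy=251.4
Marker side s = 0.17 m; corners in marker frame (Z=0):
  M0 = (-0.0850, +0.0850, 0)
  M1 = (+0.0850, +0.0850, 0)
  M2 = (+0.0850, -0.0850, 0)
  M3 = (-0.0850, -0.0850, 0)
rvec = (0.0354, -0.2045, -0.0684), |rvec| = θ = 0.21852 rad = 12.520°
Rodrigues: sinθ=0.21679, 1−cosθ=0.02378; R = I + sinθ·[k]× + (1−cosθ)·[k]×²:
    [+0.97684 +0.06425 -0.20408]
    [-0.07146 +0.99705 -0.02815]
    [+0.20167 +0.04209 +0.97855]
t = (0.0348, 0.0208, 0.7104) m
M0: Pc = R·M0+t = (-0.04277, +0.11162, +0.69684); u = 551.9·(-0.04277)/0.69684 + 321.1 = 287.2256, v = 648.3·(+0.11162)/0.69684 + 251.4 = 355.2485
M1: Pc = R·M1+t = (+0.12329, +0.09947, +0.73112); u = 551.9·(+0.12329)/0.73112 + 321.1 = 414.1702, v = 648.3·(+0.09947)/0.73112 + 251.4 = 339.6064
M2: Pc = R·M2+t = (+0.11237, -0.07002, +0.72396); u = 551.9·(+0.11237)/0.72396 + 321.1 = 406.7632, v = 648.3·(-0.07002)/0.72396 + 251.4 = 188.6952
M3: Pc = R·M3+t = (-0.05369, -0.05787, +0.68968); u = 551.9·(-0.05369)/0.68968 + 321.1 = 278.1335, v = 648.3·(-0.05787)/0.68968 + 251.4 = 196.9979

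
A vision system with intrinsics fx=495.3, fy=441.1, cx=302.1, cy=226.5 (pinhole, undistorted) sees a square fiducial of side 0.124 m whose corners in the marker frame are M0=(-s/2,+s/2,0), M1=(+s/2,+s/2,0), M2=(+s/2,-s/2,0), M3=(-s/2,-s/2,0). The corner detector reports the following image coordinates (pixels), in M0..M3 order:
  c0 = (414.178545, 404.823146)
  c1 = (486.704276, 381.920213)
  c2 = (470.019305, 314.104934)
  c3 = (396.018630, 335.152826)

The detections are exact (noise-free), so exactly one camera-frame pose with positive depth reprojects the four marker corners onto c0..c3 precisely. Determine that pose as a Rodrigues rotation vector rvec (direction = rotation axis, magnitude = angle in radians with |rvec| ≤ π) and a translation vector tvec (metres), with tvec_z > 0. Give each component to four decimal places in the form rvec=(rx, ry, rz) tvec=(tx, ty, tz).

Intrinsics K: fx=495.3, fy=441.1, cx=302.1, cy=226.5
Marker side s = 0.124 m; corners in marker frame (Z=0):
  M0 = (-0.0620, +0.0620, 0)
  M1 = (+0.0620, +0.0620, 0)
  M2 = (+0.0620, -0.0620, 0)
  M3 = (-0.0620, -0.0620, 0)
Detected image corners:
  c0 = (414.178545, 404.823146) px
  c1 = (486.704276, 381.920213) px
  c2 = (470.019305, 314.104934) px
  c3 = (396.018630, 335.152826) px
Planar DLT: solve 8×8 A·h = b for H (H[2,2]=1):
  H  [+701.43996 +185.81649 +442.35459]
  H  [-87.34553 +591.16275 +359.04869]
  H  [+0.25048 +0.10279 +1.00000]
B = K⁻¹H; ‖b₁‖=1.328778, ‖b₂‖=1.328778; λ = 2/(‖b₁‖+‖b₂‖) = 0.752571, sign → tz>0 ⇒ λ=+0.752571
r₁ = λ·B[:,0] = (+0.95081,-0.24582,+0.18851); r₂ = λ·B[:,1] = (+0.23515,+0.96888,+0.07736)
r₃ = r₁×r₂ = (-0.20165,-0.02922,+0.97902); SVD([r₁ r₂ r₃]) → R = UVᵀ:
  R  [+0.95081 +0.23515 -0.20165]
  R  [-0.24582 +0.96888 -0.02922]
  R  [+0.18851 +0.07736 +0.97902]
t = (+0.21311, +0.22614, +0.75257) m
tr R = 2.898706; θ = arccos((tr R − 1)/2) = 0.319626 rad = 18.313°
axis k = ((R−Rᵀ)₃₂, (R−Rᵀ)₁₃, (R−Rᵀ)₂₁) / (2 sinθ) = (+0.169600, -0.620855, -0.765359)
rvec = θ·k = (+0.054208, -0.198442, -0.244629)

rvec=(0.0542, -0.1984, -0.2446) tvec=(0.2131, 0.2261, 0.7526)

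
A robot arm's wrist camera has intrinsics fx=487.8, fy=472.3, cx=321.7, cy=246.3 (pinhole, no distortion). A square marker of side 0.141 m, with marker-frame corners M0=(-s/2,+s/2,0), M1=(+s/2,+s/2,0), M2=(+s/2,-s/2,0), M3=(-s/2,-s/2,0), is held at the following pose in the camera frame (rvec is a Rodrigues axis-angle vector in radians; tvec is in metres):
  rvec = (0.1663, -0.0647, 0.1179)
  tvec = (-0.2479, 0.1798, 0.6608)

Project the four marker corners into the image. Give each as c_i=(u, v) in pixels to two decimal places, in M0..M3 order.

Intrinsics K: fx=487.8, fy=472.3, cx=321.7, cy=246.3
Marker side s = 0.141 m; corners in marker frame (Z=0):
  M0 = (-0.0705, +0.0705, 0)
  M1 = (+0.0705, +0.0705, 0)
  M2 = (+0.0705, -0.0705, 0)
  M3 = (-0.0705, -0.0705, 0)
rvec = (0.1663, -0.0647, 0.1179), |rvec| = θ = 0.21387 rad = 12.254°
Rodrigues: sinθ=0.21225, 1−cosθ=0.02278; R = I + sinθ·[k]× + (1−cosθ)·[k]×²:
    [+0.99099 -0.12236 -0.05444]
    [+0.11164 +0.97930 -0.16883]
    [+0.07397 +0.16124 +0.98414]
t = (-0.2479, 0.1798, 0.6608) m
M0: Pc = R·M0+t = (-0.32639, +0.24097, +0.66695); u = 487.8·(-0.32639)/0.66695 + 321.7 = 82.9815, v = 472.3·(+0.24097)/0.66695 + 246.3 = 416.9421
M1: Pc = R·M1+t = (-0.18666, +0.25671, +0.67738); u = 487.8·(-0.18666)/0.67738 + 321.7 = 187.2802, v = 472.3·(+0.25671)/0.67738 + 246.3 = 425.2904
M2: Pc = R·M2+t = (-0.16941, +0.11863, +0.65465); u = 487.8·(-0.16941)/0.65465 + 321.7 = 195.4681, v = 472.3·(+0.11863)/0.65465 + 246.3 = 331.8865
M3: Pc = R·M3+t = (-0.30914, +0.10289, +0.64422); u = 487.8·(-0.30914)/0.64422 + 321.7 = 87.6213, v = 472.3·(+0.10289)/0.64422 + 246.3 = 321.7313

c0=(82.98, 416.94) c1=(187.28, 425.29) c2=(195.47, 331.89) c3=(87.62, 321.73)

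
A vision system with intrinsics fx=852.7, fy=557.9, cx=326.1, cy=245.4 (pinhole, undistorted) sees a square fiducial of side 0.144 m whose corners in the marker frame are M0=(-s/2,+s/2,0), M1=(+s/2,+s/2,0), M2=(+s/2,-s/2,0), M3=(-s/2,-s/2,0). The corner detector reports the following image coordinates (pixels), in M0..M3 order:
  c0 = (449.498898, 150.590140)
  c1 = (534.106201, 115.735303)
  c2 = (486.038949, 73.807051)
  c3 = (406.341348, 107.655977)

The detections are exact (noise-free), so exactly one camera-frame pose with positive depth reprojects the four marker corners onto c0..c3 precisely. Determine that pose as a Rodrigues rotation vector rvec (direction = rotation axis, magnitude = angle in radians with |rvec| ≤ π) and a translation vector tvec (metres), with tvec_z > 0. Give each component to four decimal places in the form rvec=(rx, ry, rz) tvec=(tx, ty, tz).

Intrinsics K: fx=852.7, fy=557.9, cx=326.1, cy=245.4
Marker side s = 0.144 m; corners in marker frame (Z=0):
  M0 = (-0.0720, +0.0720, 0)
  M1 = (+0.0720, +0.0720, 0)
  M2 = (+0.0720, -0.0720, 0)
  M3 = (-0.0720, -0.0720, 0)
Detected image corners:
  c0 = (449.498898, 150.590140) px
  c1 = (534.106201, 115.735303) px
  c2 = (486.038949, 73.807051) px
  c3 = (406.341348, 107.655977) px
Planar DLT: solve 8×8 A·h = b for H (H[2,2]=1):
  H  [+514.62703 +152.74866 +468.07300]
  H  [-251.70186 +255.57856 +111.55963]
  H  [-0.11823 -0.34938 +1.00000]
B = K⁻¹H; ‖b₁‖=0.770822, ‖b₂‖=0.770822; λ = 2/(‖b₁‖+‖b₂‖) = 1.297317, sign → tz>0 ⇒ λ=+1.297317
r₁ = λ·B[:,0] = (+0.84162,-0.51783,-0.15338); r₂ = λ·B[:,1] = (+0.40574,+0.79368,-0.45326)
r₃ = r₁×r₂ = (+0.35644,+0.31924,+0.87808); SVD([r₁ r₂ r₃]) → R = UVᵀ:
  R  [+0.84162 +0.40574 +0.35644]
  R  [-0.51783 +0.79368 +0.31924]
  R  [-0.15338 -0.45326 +0.87808]
t = (+0.21600, -0.31123, +1.29732) m
tr R = 2.513389; θ = arccos((tr R − 1)/2) = 0.712554 rad = 40.826°
axis k = ((R−Rᵀ)₃₂, (R−Rᵀ)₁₃, (R−Rᵀ)₂₁) / (2 sinθ) = (-0.590807, +0.389908, -0.706342)
rvec = θ·k = (-0.420982, +0.277831, -0.503307)

rvec=(-0.4210, 0.2778, -0.5033) tvec=(0.2160, -0.3112, 1.2973)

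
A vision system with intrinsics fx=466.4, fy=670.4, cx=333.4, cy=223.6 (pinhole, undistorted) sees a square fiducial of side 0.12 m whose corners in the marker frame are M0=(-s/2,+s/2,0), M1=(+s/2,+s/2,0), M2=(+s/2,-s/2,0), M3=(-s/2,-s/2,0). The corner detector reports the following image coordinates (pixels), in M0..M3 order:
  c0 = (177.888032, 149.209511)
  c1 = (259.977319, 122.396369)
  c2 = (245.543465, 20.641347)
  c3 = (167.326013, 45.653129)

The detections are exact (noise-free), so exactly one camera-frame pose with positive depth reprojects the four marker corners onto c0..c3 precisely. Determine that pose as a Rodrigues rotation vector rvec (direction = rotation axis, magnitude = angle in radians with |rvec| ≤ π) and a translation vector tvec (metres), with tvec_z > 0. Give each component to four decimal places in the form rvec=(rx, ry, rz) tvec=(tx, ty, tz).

Intrinsics K: fx=466.4, fy=670.4, cx=333.4, cy=223.6
Marker side s = 0.12 m; corners in marker frame (Z=0):
  M0 = (-0.0600, +0.0600, 0)
  M1 = (+0.0600, +0.0600, 0)
  M2 = (+0.0600, -0.0600, 0)
  M3 = (-0.0600, -0.0600, 0)
Detected image corners:
  c0 = (177.888032, 149.209511) px
  c1 = (259.977319, 122.396369) px
  c2 = (245.543465, 20.641347) px
  c3 = (167.326013, 45.653129) px
Planar DLT: solve 8×8 A·h = b for H (H[2,2]=1):
  H  [+676.67904 +17.15272 +212.63350]
  H  [-212.12641 +820.87442 +83.18140]
  H  [+0.04293 -0.40924 +1.00000]
B = K⁻¹H; ‖b₁‖=1.458803, ‖b₂‖=1.458803; λ = 2/(‖b₁‖+‖b₂‖) = 0.685494, sign → tz>0 ⇒ λ=+0.685494
r₁ = λ·B[:,0] = (+0.97352,-0.22672,+0.02943); r₂ = λ·B[:,1] = (+0.22574,+0.93292,-0.28053)
r₃ = r₁×r₂ = (+0.03615,+0.27974,+0.95939); SVD([r₁ r₂ r₃]) → R = UVᵀ:
  R  [+0.97352 +0.22574 +0.03615]
  R  [-0.22672 +0.93292 +0.27974]
  R  [+0.02943 -0.28053 +0.95939]
t = (-0.17750, -0.14358, +0.68549) m
tr R = 2.865831; θ = arccos((tr R − 1)/2) = 0.368369 rad = 21.106°
axis k = ((R−Rᵀ)₃₂, (R−Rᵀ)₁₃, (R−Rᵀ)₂₁) / (2 sinθ) = (-0.777953, +0.009330, -0.628253)
rvec = θ·k = (-0.286574, +0.003437, -0.231429)

rvec=(-0.2866, 0.0034, -0.2314) tvec=(-0.1775, -0.1436, 0.6855)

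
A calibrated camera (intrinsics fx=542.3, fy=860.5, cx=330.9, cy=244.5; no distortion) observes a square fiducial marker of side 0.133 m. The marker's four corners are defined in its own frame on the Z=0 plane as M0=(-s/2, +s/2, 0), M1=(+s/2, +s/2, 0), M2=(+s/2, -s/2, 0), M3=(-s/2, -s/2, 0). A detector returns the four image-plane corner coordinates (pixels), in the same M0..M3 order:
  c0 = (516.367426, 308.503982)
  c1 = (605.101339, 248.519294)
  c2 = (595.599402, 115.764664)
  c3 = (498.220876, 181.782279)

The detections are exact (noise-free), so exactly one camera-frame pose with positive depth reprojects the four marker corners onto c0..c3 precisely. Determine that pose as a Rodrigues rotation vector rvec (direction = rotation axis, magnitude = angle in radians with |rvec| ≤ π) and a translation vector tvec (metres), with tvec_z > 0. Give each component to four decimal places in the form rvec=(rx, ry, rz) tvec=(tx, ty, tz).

rvec=(0.5194, -0.0994, -0.3966) tvec=(0.2949, -0.0232, 0.7164)

Intrinsics K: fx=542.3, fy=860.5, cx=330.9, cy=244.5
Marker side s = 0.133 m; corners in marker frame (Z=0):
  M0 = (-0.0665, +0.0665, 0)
  M1 = (+0.0665, +0.0665, 0)
  M2 = (+0.0665, -0.0665, 0)
  M3 = (-0.0665, -0.0665, 0)
Detected image corners:
  c0 = (516.367426, 308.503982) px
  c1 = (605.101339, 248.519294) px
  c2 = (595.599402, 115.764664) px
  c3 = (498.220876, 181.782279) px
Planar DLT: solve 8×8 A·h = b for H (H[2,2]=1):
  H  [+692.75977 +491.59363 +554.11382]
  H  [-474.71972 +1124.99278 +216.68228]
  H  [-0.00975 +0.69992 +1.00000]
B = K⁻¹H; ‖b₁‖=1.395887, ‖b₂‖=1.395887; λ = 2/(‖b₁‖+‖b₂‖) = 0.716390, sign → tz>0 ⇒ λ=+0.716390
r₁ = λ·B[:,0] = (+0.91941,-0.39323,-0.00698); r₂ = λ·B[:,1] = (+0.34345,+0.79412,+0.50142)
r₃ = r₁×r₂ = (-0.19163,-0.46341,+0.86518); SVD([r₁ r₂ r₃]) → R = UVᵀ:
  R  [+0.91941 +0.34345 -0.19163]
  R  [-0.39323 +0.79412 -0.46341]
  R  [-0.00698 +0.50142 +0.86518]
t = (+0.29487, -0.02316, +0.71639) m
tr R = 2.578708; θ = arccos((tr R − 1)/2) = 0.661040 rad = 37.875°
axis k = ((R−Rᵀ)₃₂, (R−Rᵀ)₁₃, (R−Rᵀ)₂₁) / (2 sinθ) = (+0.785764, -0.150377, -0.599968)
rvec = θ·k = (+0.519422, -0.099406, -0.396603)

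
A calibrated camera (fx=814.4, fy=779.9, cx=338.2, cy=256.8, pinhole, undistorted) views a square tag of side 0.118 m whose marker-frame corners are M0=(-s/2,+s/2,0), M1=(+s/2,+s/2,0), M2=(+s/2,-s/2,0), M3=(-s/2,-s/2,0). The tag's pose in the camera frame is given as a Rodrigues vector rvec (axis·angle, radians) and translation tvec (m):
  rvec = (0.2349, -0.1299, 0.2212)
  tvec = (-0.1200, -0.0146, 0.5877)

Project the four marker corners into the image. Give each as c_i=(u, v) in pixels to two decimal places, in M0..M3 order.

Intrinsics K: fx=814.4, fy=779.9, cx=338.2, cy=256.8
Marker side s = 0.118 m; corners in marker frame (Z=0):
  M0 = (-0.0590, +0.0590, 0)
  M1 = (+0.0590, +0.0590, 0)
  M2 = (+0.0590, -0.0590, 0)
  M3 = (-0.0590, -0.0590, 0)
rvec = (0.2349, -0.1299, 0.2212), |rvec| = θ = 0.34782 rad = 19.929°
Rodrigues: sinθ=0.34085, 1−cosθ=0.05988; R = I + sinθ·[k]× + (1−cosθ)·[k]×²:
    [+0.96743 -0.23187 -0.10158]
    [+0.20166 +0.94847 -0.24441]
    [+0.15302 +0.21597 +0.96434]
t = (-0.1200, -0.0146, 0.5877) m
M0: Pc = R·M0+t = (-0.19076, +0.02946, +0.59141); u = 814.4·(-0.19076)/0.59141 + 338.2 = 75.5181, v = 779.9·(+0.02946)/0.59141 + 256.8 = 295.6510
M1: Pc = R·M1+t = (-0.07660, +0.05326, +0.60947); u = 814.4·(-0.07660)/0.60947 + 338.2 = 235.8411, v = 779.9·(+0.05326)/0.60947 + 256.8 = 324.9506
M2: Pc = R·M2+t = (-0.04924, -0.05866, +0.58399); u = 814.4·(-0.04924)/0.58399 + 338.2 = 269.5302, v = 779.9·(-0.05866)/0.58399 + 256.8 = 178.4588
M3: Pc = R·M3+t = (-0.16340, -0.08246, +0.56593); u = 814.4·(-0.16340)/0.56593 + 338.2 = 103.0626, v = 779.9·(-0.08246)/0.56593 + 256.8 = 143.1661

c0=(75.52, 295.65) c1=(235.84, 324.95) c2=(269.53, 178.46) c3=(103.06, 143.17)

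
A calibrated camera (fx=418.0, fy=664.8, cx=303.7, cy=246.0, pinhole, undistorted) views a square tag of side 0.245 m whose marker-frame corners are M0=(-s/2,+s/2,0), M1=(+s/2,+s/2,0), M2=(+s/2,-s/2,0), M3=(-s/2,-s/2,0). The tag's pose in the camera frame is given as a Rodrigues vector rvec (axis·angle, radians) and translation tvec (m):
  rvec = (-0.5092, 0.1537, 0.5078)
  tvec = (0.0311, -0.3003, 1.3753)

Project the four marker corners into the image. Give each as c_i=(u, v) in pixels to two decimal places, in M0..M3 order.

Intrinsics K: fx=418.0, fy=664.8, cx=303.7, cy=246.0
Marker side s = 0.245 m; corners in marker frame (Z=0):
  M0 = (-0.1225, +0.1225, 0)
  M1 = (+0.1225, +0.1225, 0)
  M2 = (+0.1225, -0.1225, 0)
  M3 = (-0.1225, -0.1225, 0)
rvec = (-0.5092, 0.1537, 0.5078), |rvec| = θ = 0.73537 rad = 42.134°
Rodrigues: sinθ=0.67086, 1−cosθ=0.25842; R = I + sinθ·[k]× + (1−cosθ)·[k]×²:
    [+0.86549 -0.50065 +0.01665]
    [+0.42585 +0.75287 +0.50183]
    [-0.26378 -0.42723 +0.86481]
t = (0.0311, -0.3003, 1.3753) m
M0: Pc = R·M0+t = (-0.13625, -0.26024, +1.35528); u = 418.0·(-0.13625)/1.35528 + 303.7 = 261.6765, v = 664.8·(-0.26024)/1.35528 + 246.0 = 118.3450
M1: Pc = R·M1+t = (+0.07579, -0.15591, +1.29065); u = 418.0·(+0.07579)/1.29065 + 303.7 = 328.2466, v = 664.8·(-0.15591)/1.29065 + 246.0 = 165.6945
M2: Pc = R·M2+t = (+0.19845, -0.34036, +1.39532); u = 418.0·(+0.19845)/1.39532 + 303.7 = 363.1508, v = 664.8·(-0.34036)/1.39532 + 246.0 = 83.8361
M3: Pc = R·M3+t = (-0.01359, -0.44469, +1.45995); u = 418.0·(-0.01359)/1.45995 + 303.7 = 299.8085, v = 664.8·(-0.44469)/1.45995 + 246.0 = 43.5049

c0=(261.68, 118.35) c1=(328.25, 165.69) c2=(363.15, 83.84) c3=(299.81, 43.50)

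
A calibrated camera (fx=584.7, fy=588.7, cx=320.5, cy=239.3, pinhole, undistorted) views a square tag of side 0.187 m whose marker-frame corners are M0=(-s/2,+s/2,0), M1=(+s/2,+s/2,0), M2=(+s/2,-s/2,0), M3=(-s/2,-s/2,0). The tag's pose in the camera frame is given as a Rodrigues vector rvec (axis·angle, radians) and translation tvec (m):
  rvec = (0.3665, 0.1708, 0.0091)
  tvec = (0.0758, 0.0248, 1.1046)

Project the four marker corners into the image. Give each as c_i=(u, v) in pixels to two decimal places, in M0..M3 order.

Intrinsics K: fx=584.7, fy=588.7, cx=320.5, cy=239.3
Marker side s = 0.187 m; corners in marker frame (Z=0):
  M0 = (-0.0935, +0.0935, 0)
  M1 = (+0.0935, +0.0935, 0)
  M2 = (+0.0935, -0.0935, 0)
  M3 = (-0.0935, -0.0935, 0)
rvec = (0.3665, 0.1708, 0.0091), |rvec| = θ = 0.40445 rad = 23.173°
Rodrigues: sinθ=0.39351, 1−cosθ=0.08068; R = I + sinθ·[k]× + (1−cosθ)·[k]×²:
    [+0.98557 +0.02202 +0.16783]
    [+0.03973 +0.93371 -0.35582]
    [-0.16454 +0.35736 +0.91936]
t = (0.0758, 0.0248, 1.1046) m
M0: Pc = R·M0+t = (-0.01429, +0.10839, +1.15340); u = 584.7·(-0.01429)/1.15340 + 320.5 = 313.2549, v = 588.7·(+0.10839)/1.15340 + 239.3 = 294.6214
M1: Pc = R·M1+t = (+0.17001, +0.11582, +1.12263); u = 584.7·(+0.17001)/1.12263 + 320.5 = 409.0464, v = 588.7·(+0.11582)/1.12263 + 239.3 = 300.0334
M2: Pc = R·M2+t = (+0.16589, -0.05879, +1.05580); u = 584.7·(+0.16589)/1.05580 + 320.5 = 412.3703, v = 588.7·(-0.05879)/1.05580 + 239.3 = 206.5212
M3: Pc = R·M3+t = (-0.01841, -0.06622, +1.08657); u = 584.7·(-0.01841)/1.08657 + 320.5 = 310.5934, v = 588.7·(-0.06622)/1.08657 + 239.3 = 203.4242

c0=(313.25, 294.62) c1=(409.05, 300.03) c2=(412.37, 206.52) c3=(310.59, 203.42)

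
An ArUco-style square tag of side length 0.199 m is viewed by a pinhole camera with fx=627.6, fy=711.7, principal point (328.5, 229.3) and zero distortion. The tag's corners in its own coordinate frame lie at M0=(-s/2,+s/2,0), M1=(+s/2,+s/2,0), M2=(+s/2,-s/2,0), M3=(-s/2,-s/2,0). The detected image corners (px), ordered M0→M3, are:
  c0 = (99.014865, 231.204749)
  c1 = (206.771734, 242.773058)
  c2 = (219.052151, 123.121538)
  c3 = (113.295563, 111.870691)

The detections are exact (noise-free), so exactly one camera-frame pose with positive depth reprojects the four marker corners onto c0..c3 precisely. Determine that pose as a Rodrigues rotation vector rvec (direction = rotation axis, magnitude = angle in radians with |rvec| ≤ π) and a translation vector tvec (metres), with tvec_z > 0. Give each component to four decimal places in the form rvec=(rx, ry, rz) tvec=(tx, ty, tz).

rvec=(-0.1105, -0.0002, 0.0944) tvec=(-0.3131, -0.0860, 1.1632)

Intrinsics K: fx=627.6, fy=711.7, cx=328.5, cy=229.3
Marker side s = 0.199 m; corners in marker frame (Z=0):
  M0 = (-0.0995, +0.0995, 0)
  M1 = (+0.0995, +0.0995, 0)
  M2 = (+0.0995, -0.0995, 0)
  M3 = (-0.0995, -0.0995, 0)
Detected image corners:
  c0 = (99.014865, 231.204749) px
  c1 = (206.771734, 242.773058) px
  c2 = (219.052151, 123.121538) px
  c3 = (113.295563, 111.870691) px
Planar DLT: solve 8×8 A·h = b for H (H[2,2]=1):
  H  [+535.73118 -81.84500 +159.57326]
  H  [+56.56330 +583.68268 +176.67715]
  H  [-0.00431 -0.09469 +1.00000]
B = K⁻¹H; ‖b₁‖=0.859697, ‖b₂‖=0.859697; λ = 2/(‖b₁‖+‖b₂‖) = 1.163201, sign → tz>0 ⇒ λ=+1.163201
r₁ = λ·B[:,0] = (+0.99555,+0.09406,-0.00501); r₂ = λ·B[:,1] = (-0.09404,+0.98946,-0.11014)
r₃ = r₁×r₂ = (-0.00540,+0.11013,+0.99390); SVD([r₁ r₂ r₃]) → R = UVᵀ:
  R  [+0.99555 -0.09404 -0.00540]
  R  [+0.09406 +0.98946 +0.11013]
  R  [-0.00501 -0.11014 +0.99390]
t = (-0.31309, -0.08601, +1.16320) m
tr R = 2.978913; θ = arccos((tr R − 1)/2) = 0.145340 rad = 8.327°
axis k = ((R−Rᵀ)₃₂, (R−Rᵀ)₁₃, (R−Rᵀ)₂₁) / (2 sinθ) = (-0.760451, -0.001342, +0.649394)
rvec = θ·k = (-0.110524, -0.000195, +0.094383)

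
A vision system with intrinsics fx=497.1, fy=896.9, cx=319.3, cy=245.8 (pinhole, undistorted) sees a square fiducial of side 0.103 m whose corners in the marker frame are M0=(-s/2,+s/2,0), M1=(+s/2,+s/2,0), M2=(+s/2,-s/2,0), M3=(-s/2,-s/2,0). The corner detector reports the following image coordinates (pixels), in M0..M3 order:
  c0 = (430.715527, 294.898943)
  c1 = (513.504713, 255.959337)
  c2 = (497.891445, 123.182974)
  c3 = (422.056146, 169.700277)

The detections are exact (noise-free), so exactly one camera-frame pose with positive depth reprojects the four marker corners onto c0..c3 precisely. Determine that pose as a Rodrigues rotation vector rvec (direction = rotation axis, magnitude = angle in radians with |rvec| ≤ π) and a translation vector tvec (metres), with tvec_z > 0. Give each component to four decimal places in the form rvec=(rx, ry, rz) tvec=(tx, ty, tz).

rvec=(-0.4537, 0.5984, -0.1563) tvec=(0.1824, -0.0254, 0.6258)

Intrinsics K: fx=497.1, fy=896.9, cx=319.3, cy=245.8
Marker side s = 0.103 m; corners in marker frame (Z=0):
  M0 = (-0.0515, +0.0515, 0)
  M1 = (+0.0515, +0.0515, 0)
  M2 = (+0.0515, -0.0515, 0)
  M3 = (-0.0515, -0.0515, 0)
Detected image corners:
  c0 = (430.715527, 294.898943) px
  c1 = (513.504713, 255.959337) px
  c2 = (497.891445, 123.182974) px
  c3 = (422.056146, 169.700277) px
Planar DLT: solve 8×8 A·h = b for H (H[2,2]=1):
  H  [+390.69295 -222.44246 +464.15797]
  H  [-587.33281 +1097.39739 +209.41292]
  H  [-0.81122 -0.72710 +1.00000]
B = K⁻¹H; ‖b₁‖=1.597953, ‖b₂‖=1.597953; λ = 2/(‖b₁‖+‖b₂‖) = 0.625801, sign → tz>0 ⇒ λ=+0.625801
r₁ = λ·B[:,0] = (+0.81793,-0.27068,-0.50767); r₂ = λ·B[:,1] = (+0.01224,+0.89040,-0.45502)
r₃ = r₁×r₂ = (+0.57519,+0.36596,+0.73160); SVD([r₁ r₂ r₃]) → R = UVᵀ:
  R  [+0.81793 +0.01224 +0.57519]
  R  [-0.27068 +0.89040 +0.36596]
  R  [-0.50767 -0.45502 +0.73160]
t = (+0.18236, -0.02539, +0.62580) m
tr R = 2.439922; θ = arccos((tr R − 1)/2) = 0.767050 rad = 43.949°
axis k = ((R−Rᵀ)₃₂, (R−Rᵀ)₁₃, (R−Rᵀ)₂₁) / (2 sinθ) = (-0.591475, +0.780136, -0.203825)
rvec = θ·k = (-0.453691, +0.598404, -0.156344)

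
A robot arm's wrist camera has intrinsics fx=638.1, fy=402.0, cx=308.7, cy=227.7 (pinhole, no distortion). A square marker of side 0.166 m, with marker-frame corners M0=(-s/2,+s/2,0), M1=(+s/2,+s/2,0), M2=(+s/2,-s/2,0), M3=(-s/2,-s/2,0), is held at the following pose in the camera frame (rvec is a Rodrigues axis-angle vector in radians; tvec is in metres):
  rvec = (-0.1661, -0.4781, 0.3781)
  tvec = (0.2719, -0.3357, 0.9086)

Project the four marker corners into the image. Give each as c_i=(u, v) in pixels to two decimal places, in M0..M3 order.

c0=(441.47, 90.20) c1=(525.66, 128.83) c2=(551.23, 69.40) c3=(472.81, 27.92)

Intrinsics K: fx=638.1, fy=402.0, cx=308.7, cy=227.7
Marker side s = 0.166 m; corners in marker frame (Z=0):
  M0 = (-0.0830, +0.0830, 0)
  M1 = (+0.0830, +0.0830, 0)
  M2 = (+0.0830, -0.0830, 0)
  M3 = (-0.0830, -0.0830, 0)
rvec = (-0.1661, -0.4781, 0.3781), |rvec| = θ = 0.63177 rad = 36.198°
Rodrigues: sinθ=0.59057, 1−cosθ=0.19301; R = I + sinθ·[k]× + (1−cosθ)·[k]×²:
    [+0.82033 -0.31504 -0.47730]
    [+0.39185 +0.91752 +0.06785]
    [+0.41655 -0.24269 +0.87612]
t = (0.2719, -0.3357, 0.9086) m
M0: Pc = R·M0+t = (+0.17766, -0.29207, +0.85388); u = 638.1·(+0.17766)/0.85388 + 308.7 = 441.4671, v = 402.0·(-0.29207)/0.85388 + 227.7 = 90.1967
M1: Pc = R·M1+t = (+0.31384, -0.22702, +0.92303); u = 638.1·(+0.31384)/0.92303 + 308.7 = 525.6596, v = 402.0·(-0.22702)/0.92303 + 227.7 = 128.8270
M2: Pc = R·M2+t = (+0.36614, -0.37933, +0.96332); u = 638.1·(+0.36614)/0.96332 + 308.7 = 551.2278, v = 402.0·(-0.37933)/0.96332 + 227.7 = 69.4021
M3: Pc = R·M3+t = (+0.22996, -0.44438, +0.89417); u = 638.1·(+0.22996)/0.89417 + 308.7 = 472.8058, v = 402.0·(-0.44438)/0.89417 + 227.7 = 27.9168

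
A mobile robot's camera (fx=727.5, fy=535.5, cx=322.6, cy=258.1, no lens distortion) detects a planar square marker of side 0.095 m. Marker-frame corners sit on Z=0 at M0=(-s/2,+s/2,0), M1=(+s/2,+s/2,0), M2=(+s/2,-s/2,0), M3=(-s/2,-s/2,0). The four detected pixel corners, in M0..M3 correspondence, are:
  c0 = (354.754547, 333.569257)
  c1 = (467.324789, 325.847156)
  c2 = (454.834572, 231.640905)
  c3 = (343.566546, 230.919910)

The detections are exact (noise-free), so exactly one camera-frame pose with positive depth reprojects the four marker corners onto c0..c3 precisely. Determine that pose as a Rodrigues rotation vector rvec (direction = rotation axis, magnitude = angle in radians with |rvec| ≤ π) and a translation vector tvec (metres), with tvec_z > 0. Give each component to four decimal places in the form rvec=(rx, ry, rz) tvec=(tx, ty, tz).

Intrinsics K: fx=727.5, fy=535.5, cx=322.6, cy=258.1
Marker side s = 0.095 m; corners in marker frame (Z=0):
  M0 = (-0.0475, +0.0475, 0)
  M1 = (+0.0475, +0.0475, 0)
  M2 = (+0.0475, -0.0475, 0)
  M3 = (-0.0475, -0.0475, 0)
Detected image corners:
  c0 = (354.754547, 333.569257) px
  c1 = (467.324789, 325.847156) px
  c2 = (454.834572, 231.640905) px
  c3 = (343.566546, 230.919910) px
Planar DLT: solve 8×8 A·h = b for H (H[2,2]=1):
  H  [+1540.69676 +36.93133 +407.43861]
  H  [+214.71438 +973.27589 +279.91220]
  H  [+0.89522 -0.21718 +1.00000]
B = K⁻¹H; ‖b₁‖=1.939995, ‖b₂‖=1.939995; λ = 2/(‖b₁‖+‖b₂‖) = 0.515465, sign → tz>0 ⇒ λ=+0.515465
r₁ = λ·B[:,0] = (+0.88702,-0.01573,+0.46145); r₂ = λ·B[:,1] = (+0.07581,+0.99082,-0.11195)
r₃ = r₁×r₂ = (-0.45546,+0.13428,+0.88007); SVD([r₁ r₂ r₃]) → R = UVᵀ:
  R  [+0.88702 +0.07581 -0.45546]
  R  [-0.01573 +0.99082 +0.13428]
  R  [+0.46145 -0.11195 +0.88007]
t = (+0.06011, +0.02100, +0.51547) m
tr R = 2.757916; θ = arccos((tr R − 1)/2) = 0.497124 rad = 28.483°
axis k = ((R−Rᵀ)₃₂, (R−Rᵀ)₁₃, (R−Rᵀ)₂₁) / (2 sinθ) = (-0.258155, -0.961325, -0.095973)
rvec = θ·k = (-0.128335, -0.477898, -0.047710)

rvec=(-0.1283, -0.4779, -0.0477) tvec=(0.0601, 0.0210, 0.5155)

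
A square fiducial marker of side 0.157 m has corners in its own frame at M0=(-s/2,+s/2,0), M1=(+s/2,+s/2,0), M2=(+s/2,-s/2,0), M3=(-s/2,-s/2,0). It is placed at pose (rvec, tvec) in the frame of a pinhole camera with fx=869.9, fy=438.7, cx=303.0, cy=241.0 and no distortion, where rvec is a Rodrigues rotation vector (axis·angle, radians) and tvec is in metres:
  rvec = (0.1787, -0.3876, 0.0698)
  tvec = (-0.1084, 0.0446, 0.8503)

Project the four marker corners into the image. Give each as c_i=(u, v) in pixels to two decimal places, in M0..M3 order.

Intrinsics K: fx=869.9, fy=438.7, cx=303.0, cy=241.0
Marker side s = 0.157 m; corners in marker frame (Z=0):
  M0 = (-0.0785, +0.0785, 0)
  M1 = (+0.0785, +0.0785, 0)
  M2 = (+0.0785, -0.0785, 0)
  M3 = (-0.0785, -0.0785, 0)
rvec = (0.1787, -0.3876, 0.0698), |rvec| = θ = 0.43248 rad = 24.779°
Rodrigues: sinθ=0.41912, 1−cosθ=0.09207; R = I + sinθ·[k]× + (1−cosθ)·[k]×²:
    [+0.92365 -0.10174 -0.36949]
    [+0.03355 +0.98188 -0.18650]
    [+0.38177 +0.15986 +0.91033]
t = (-0.1084, 0.0446, 0.8503) m
M0: Pc = R·M0+t = (-0.18889, +0.11904, +0.83288); u = 869.9·(-0.18889)/0.83288 + 303.0 = 105.7111, v = 438.7·(+0.11904)/0.83288 + 241.0 = 303.7037
M1: Pc = R·M1+t = (-0.04388, +0.12431, +0.89282); u = 869.9·(-0.04388)/0.89282 + 303.0 = 260.2462, v = 438.7·(+0.12431)/0.89282 + 241.0 = 302.0823
M2: Pc = R·M2+t = (-0.02791, -0.02984, +0.86772); u = 869.9·(-0.02791)/0.86772 + 303.0 = 275.0229, v = 438.7·(-0.02984)/0.86772 + 241.0 = 225.9114
M3: Pc = R·M3+t = (-0.17292, -0.03511, +0.80778); u = 869.9·(-0.17292)/0.80778 + 303.0 = 116.7827, v = 438.7·(-0.03511)/0.80778 + 241.0 = 221.9313

c0=(105.71, 303.70) c1=(260.25, 302.08) c2=(275.02, 225.91) c3=(116.78, 221.93)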